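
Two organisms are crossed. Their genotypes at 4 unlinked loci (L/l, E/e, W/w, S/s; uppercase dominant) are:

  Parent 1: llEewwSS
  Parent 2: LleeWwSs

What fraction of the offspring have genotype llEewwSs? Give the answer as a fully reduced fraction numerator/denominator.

P(llEewwSs) = 1/16

llEewwSS gametes: lEwS×8, lewS×8
LleeWwSs gametes: LeWS×2, LeWs×2, LewS×2, Lews×2, leWS×2, leWs×2, lewS×2, lews×2
llEewwSS×LleeWwSs grid (16·16=256): LlEeWwSS=16 LlEeWwSs=16 LlEewwSS=16 LlEewwSs=16 LleeWwSS=16 LleeWwSs=16 LleewwSS=16 LleewwSs=16 llEeWwSS=16 llEeWwSs=16 llEewwSS=16 llEewwSs=16 lleeWwSS=16 lleeWwSs=16 lleewwSS=16 lleewwSs=16
llEewwSs hits 16/256; gcd=16; 16÷16/256÷16 = 1/16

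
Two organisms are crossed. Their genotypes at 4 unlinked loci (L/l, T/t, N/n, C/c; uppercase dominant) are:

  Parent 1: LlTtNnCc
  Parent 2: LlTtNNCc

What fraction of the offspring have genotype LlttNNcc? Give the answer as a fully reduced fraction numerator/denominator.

LlTtNnCc gametes: LTNC×1, LTNc×1, LTnC×1, LTnc×1, LtNC×1, LtNc×1, LtnC×1, Ltnc×1, lTNC×1, lTNc×1, lTnC×1, lTnc×1, ltNC×1, ltNc×1, ltnC×1, ltnc×1
LlTtNNCc gametes: LTNC×2, LTNc×2, LtNC×2, LtNc×2, lTNC×2, lTNc×2, ltNC×2, ltNc×2
LlTtNnCc×LlTtNNCc grid (16·16=256): LLTTNNCC=2 LLTTNNCc=4 LLTTNNcc=2 LLTTNnCC=2 LLTTNnCc=4 LLTTNncc=2 LLTtNNCC=4 LLTtNNCc=8 LLTtNNcc=4 LLTtNnCC=4 LLTtNnCc=8 LLTtNncc=4 LLttNNCC=2 LLttNNCc=4 LLttNNcc=2 LLttNnCC=2 LLttNnCc=4 LLttNncc=2 LlTTNNCC=4 LlTTNNCc=8 LlTTNNcc=4 LlTTNnCC=4 LlTTNnCc=8 LlTTNncc=4 LlTtNNCC=8 LlTtNNCc=16 LlTtNNcc=8 LlTtNnCC=8 LlTtNnCc=16 LlTtNncc=8 LlttNNCC=4 LlttNNCc=8 LlttNNcc=4 LlttNnCC=4 LlttNnCc=8 LlttNncc=4 llTTNNCC=2 llTTNNCc=4 llTTNNcc=2 llTTNnCC=2 llTTNnCc=4 llTTNncc=2 llTtNNCC=4 llTtNNCc=8 llTtNNcc=4 llTtNnCC=4 llTtNnCc=8 llTtNncc=4 llttNNCC=2 llttNNCc=4 llttNNcc=2 llttNnCC=2 llttNnCc=4 llttNncc=2
LlttNNcc hits 4/256; gcd=4; 4÷4/256÷4 = 1/64

P(LlttNNcc) = 1/64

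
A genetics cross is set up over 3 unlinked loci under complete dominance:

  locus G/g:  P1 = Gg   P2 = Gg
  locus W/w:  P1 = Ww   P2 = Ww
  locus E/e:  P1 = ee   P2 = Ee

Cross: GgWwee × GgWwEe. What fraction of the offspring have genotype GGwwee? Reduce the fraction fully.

P(GGwwee) = 1/32

GgWwee gametes: GWe×2, Gwe×2, gWe×2, gwe×2
GgWwEe gametes: GWE×1, GWe×1, GwE×1, Gwe×1, gWE×1, gWe×1, gwE×1, gwe×1
GgWwee×GgWwEe grid (8·8=64): GGWWEe=2 GGWWee=2 GGWwEe=4 GGWwee=4 GGwwEe=2 GGwwee=2 GgWWEe=4 GgWWee=4 GgWwEe=8 GgWwee=8 GgwwEe=4 Ggwwee=4 ggWWEe=2 ggWWee=2 ggWwEe=4 ggWwee=4 ggwwEe=2 ggwwee=2
GGwwee hits 2/64; gcd=2; 2÷2/64÷2 = 1/32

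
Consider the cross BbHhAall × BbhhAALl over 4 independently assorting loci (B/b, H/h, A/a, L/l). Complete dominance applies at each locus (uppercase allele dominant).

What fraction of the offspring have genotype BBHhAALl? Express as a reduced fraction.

BbHhAall gametes: BHAl×2, BHal×2, BhAl×2, Bhal×2, bHAl×2, bHal×2, bhAl×2, bhal×2
BbhhAALl gametes: BhAL×4, BhAl×4, bhAL×4, bhAl×4
BbHhAall×BbhhAALl grid (16·16=256): BBHhAALl=8 BBHhAAll=8 BBHhAaLl=8 BBHhAall=8 BBhhAALl=8 BBhhAAll=8 BBhhAaLl=8 BBhhAall=8 BbHhAALl=16 BbHhAAll=16 BbHhAaLl=16 BbHhAall=16 BbhhAALl=16 BbhhAAll=16 BbhhAaLl=16 BbhhAall=16 bbHhAALl=8 bbHhAAll=8 bbHhAaLl=8 bbHhAall=8 bbhhAALl=8 bbhhAAll=8 bbhhAaLl=8 bbhhAall=8
BBHhAALl hits 8/256; gcd=8; 8÷8/256÷8 = 1/32

P(BBHhAALl) = 1/32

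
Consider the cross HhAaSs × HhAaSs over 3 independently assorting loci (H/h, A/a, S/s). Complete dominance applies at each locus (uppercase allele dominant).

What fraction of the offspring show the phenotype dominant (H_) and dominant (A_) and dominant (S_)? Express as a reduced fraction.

P(H_ A_ S_) = 27/64

HhAaSs gametes: HAS×1, HAs×1, HaS×1, Has×1, hAS×1, hAs×1, haS×1, has×1
HhAaSs gametes: HAS×1, HAs×1, HaS×1, Has×1, hAS×1, hAs×1, haS×1, has×1
HhAaSs×HhAaSs grid (8·8=64): HHAASS=1 HHAASs=2 HHAAss=1 HHAaSS=2 HHAaSs=4 HHAass=2 HHaaSS=1 HHaaSs=2 HHaass=1 HhAASS=2 HhAASs=4 HhAAss=2 HhAaSS=4 HhAaSs=8 HhAass=4 HhaaSS=2 HhaaSs=4 Hhaass=2 hhAASS=1 hhAASs=2 hhAAss=1 hhAaSS=2 hhAaSs=4 hhAass=2 hhaaSS=1 hhaaSs=2 hhaass=1
H_ A_ S_ hits 27/64; gcd=1; 27÷1/64÷1 = 27/64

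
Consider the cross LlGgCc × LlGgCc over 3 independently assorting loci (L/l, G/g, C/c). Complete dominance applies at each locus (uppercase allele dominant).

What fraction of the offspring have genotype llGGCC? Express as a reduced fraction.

P(llGGCC) = 1/64

LlGgCc gametes: LGC×1, LGc×1, LgC×1, Lgc×1, lGC×1, lGc×1, lgC×1, lgc×1
LlGgCc gametes: LGC×1, LGc×1, LgC×1, Lgc×1, lGC×1, lGc×1, lgC×1, lgc×1
LlGgCc×LlGgCc grid (8·8=64): LLGGCC=1 LLGGCc=2 LLGGcc=1 LLGgCC=2 LLGgCc=4 LLGgcc=2 LLggCC=1 LLggCc=2 LLggcc=1 LlGGCC=2 LlGGCc=4 LlGGcc=2 LlGgCC=4 LlGgCc=8 LlGgcc=4 LlggCC=2 LlggCc=4 Llggcc=2 llGGCC=1 llGGCc=2 llGGcc=1 llGgCC=2 llGgCc=4 llGgcc=2 llggCC=1 llggCc=2 llggcc=1
llGGCC hits 1/64; gcd=1; 1÷1/64÷1 = 1/64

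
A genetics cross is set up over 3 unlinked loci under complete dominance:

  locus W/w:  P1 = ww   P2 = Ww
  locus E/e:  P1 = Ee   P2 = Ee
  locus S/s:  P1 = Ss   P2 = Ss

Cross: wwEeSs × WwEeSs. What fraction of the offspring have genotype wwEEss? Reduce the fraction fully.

P(wwEEss) = 1/32

wwEeSs gametes: wES×2, wEs×2, weS×2, wes×2
WwEeSs gametes: WES×1, WEs×1, WeS×1, Wes×1, wES×1, wEs×1, weS×1, wes×1
wwEeSs×WwEeSs grid (8·8=64): WwEESS=2 WwEESs=4 WwEEss=2 WwEeSS=4 WwEeSs=8 WwEess=4 WweeSS=2 WweeSs=4 Wweess=2 wwEESS=2 wwEESs=4 wwEEss=2 wwEeSS=4 wwEeSs=8 wwEess=4 wweeSS=2 wweeSs=4 wweess=2
wwEEss hits 2/64; gcd=2; 2÷2/64÷2 = 1/32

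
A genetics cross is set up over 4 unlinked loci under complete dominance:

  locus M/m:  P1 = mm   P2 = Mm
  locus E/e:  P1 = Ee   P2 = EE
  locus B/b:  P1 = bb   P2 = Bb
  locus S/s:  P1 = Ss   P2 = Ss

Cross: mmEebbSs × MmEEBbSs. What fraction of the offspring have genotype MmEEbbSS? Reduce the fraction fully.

mmEebbSs gametes: mEbS×4, mEbs×4, mebS×4, mebs×4
MmEEBbSs gametes: MEBS×2, MEBs×2, MEbS×2, MEbs×2, mEBS×2, mEBs×2, mEbS×2, mEbs×2
mmEebbSs×MmEEBbSs grid (16·16=256): MmEEBbSS=8 MmEEBbSs=16 MmEEBbss=8 MmEEbbSS=8 MmEEbbSs=16 MmEEbbss=8 MmEeBbSS=8 MmEeBbSs=16 MmEeBbss=8 MmEebbSS=8 MmEebbSs=16 MmEebbss=8 mmEEBbSS=8 mmEEBbSs=16 mmEEBbss=8 mmEEbbSS=8 mmEEbbSs=16 mmEEbbss=8 mmEeBbSS=8 mmEeBbSs=16 mmEeBbss=8 mmEebbSS=8 mmEebbSs=16 mmEebbss=8
MmEEbbSS hits 8/256; gcd=8; 8÷8/256÷8 = 1/32

P(MmEEbbSS) = 1/32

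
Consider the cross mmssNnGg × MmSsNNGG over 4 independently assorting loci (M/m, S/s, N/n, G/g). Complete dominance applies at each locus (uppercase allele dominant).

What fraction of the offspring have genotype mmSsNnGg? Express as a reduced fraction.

P(mmSsNnGg) = 1/16

mmssNnGg gametes: msNG×4, msNg×4, msnG×4, msng×4
MmSsNNGG gametes: MSNG×4, MsNG×4, mSNG×4, msNG×4
mmssNnGg×MmSsNNGG grid (16·16=256): MmSsNNGG=16 MmSsNNGg=16 MmSsNnGG=16 MmSsNnGg=16 MmssNNGG=16 MmssNNGg=16 MmssNnGG=16 MmssNnGg=16 mmSsNNGG=16 mmSsNNGg=16 mmSsNnGG=16 mmSsNnGg=16 mmssNNGG=16 mmssNNGg=16 mmssNnGG=16 mmssNnGg=16
mmSsNnGg hits 16/256; gcd=16; 16÷16/256÷16 = 1/16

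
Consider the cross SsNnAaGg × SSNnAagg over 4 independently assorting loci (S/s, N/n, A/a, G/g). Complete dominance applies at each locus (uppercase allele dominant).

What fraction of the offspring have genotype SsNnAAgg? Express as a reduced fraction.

P(SsNnAAgg) = 1/32

SsNnAaGg gametes: SNAG×1, SNAg×1, SNaG×1, SNag×1, SnAG×1, SnAg×1, SnaG×1, Snag×1, sNAG×1, sNAg×1, sNaG×1, sNag×1, snAG×1, snAg×1, snaG×1, snag×1
SSNnAagg gametes: SNAg×4, SNag×4, SnAg×4, Snag×4
SsNnAaGg×SSNnAagg grid (16·16=256): SSNNAAGg=4 SSNNAAgg=4 SSNNAaGg=8 SSNNAagg=8 SSNNaaGg=4 SSNNaagg=4 SSNnAAGg=8 SSNnAAgg=8 SSNnAaGg=16 SSNnAagg=16 SSNnaaGg=8 SSNnaagg=8 SSnnAAGg=4 SSnnAAgg=4 SSnnAaGg=8 SSnnAagg=8 SSnnaaGg=4 SSnnaagg=4 SsNNAAGg=4 SsNNAAgg=4 SsNNAaGg=8 SsNNAagg=8 SsNNaaGg=4 SsNNaagg=4 SsNnAAGg=8 SsNnAAgg=8 SsNnAaGg=16 SsNnAagg=16 SsNnaaGg=8 SsNnaagg=8 SsnnAAGg=4 SsnnAAgg=4 SsnnAaGg=8 SsnnAagg=8 SsnnaaGg=4 Ssnnaagg=4
SsNnAAgg hits 8/256; gcd=8; 8÷8/256÷8 = 1/32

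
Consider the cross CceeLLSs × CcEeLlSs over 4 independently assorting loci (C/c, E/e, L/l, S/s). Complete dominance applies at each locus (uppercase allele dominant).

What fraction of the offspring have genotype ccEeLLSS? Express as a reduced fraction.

CceeLLSs gametes: CeLS×4, CeLs×4, ceLS×4, ceLs×4
CcEeLlSs gametes: CELS×1, CELs×1, CElS×1, CEls×1, CeLS×1, CeLs×1, CelS×1, Cels×1, cELS×1, cELs×1, cElS×1, cEls×1, ceLS×1, ceLs×1, celS×1, cels×1
CceeLLSs×CcEeLlSs grid (16·16=256): CCEeLLSS=4 CCEeLLSs=8 CCEeLLss=4 CCEeLlSS=4 CCEeLlSs=8 CCEeLlss=4 CCeeLLSS=4 CCeeLLSs=8 CCeeLLss=4 CCeeLlSS=4 CCeeLlSs=8 CCeeLlss=4 CcEeLLSS=8 CcEeLLSs=16 CcEeLLss=8 CcEeLlSS=8 CcEeLlSs=16 CcEeLlss=8 CceeLLSS=8 CceeLLSs=16 CceeLLss=8 CceeLlSS=8 CceeLlSs=16 CceeLlss=8 ccEeLLSS=4 ccEeLLSs=8 ccEeLLss=4 ccEeLlSS=4 ccEeLlSs=8 ccEeLlss=4 cceeLLSS=4 cceeLLSs=8 cceeLLss=4 cceeLlSS=4 cceeLlSs=8 cceeLlss=4
ccEeLLSS hits 4/256; gcd=4; 4÷4/256÷4 = 1/64

P(ccEeLLSS) = 1/64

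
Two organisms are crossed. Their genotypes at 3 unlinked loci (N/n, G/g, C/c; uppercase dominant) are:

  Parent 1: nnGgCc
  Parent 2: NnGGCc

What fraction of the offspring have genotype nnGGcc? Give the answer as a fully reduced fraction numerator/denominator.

nnGgCc gametes: nGC×2, nGc×2, ngC×2, ngc×2
NnGGCc gametes: NGC×2, NGc×2, nGC×2, nGc×2
nnGgCc×NnGGCc grid (8·8=64): NnGGCC=4 NnGGCc=8 NnGGcc=4 NnGgCC=4 NnGgCc=8 NnGgcc=4 nnGGCC=4 nnGGCc=8 nnGGcc=4 nnGgCC=4 nnGgCc=8 nnGgcc=4
nnGGcc hits 4/64; gcd=4; 4÷4/64÷4 = 1/16

P(nnGGcc) = 1/16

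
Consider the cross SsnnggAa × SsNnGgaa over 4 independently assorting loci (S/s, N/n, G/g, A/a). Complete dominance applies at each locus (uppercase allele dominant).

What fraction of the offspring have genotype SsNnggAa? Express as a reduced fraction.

P(SsNnggAa) = 1/16

SsnnggAa gametes: SngA×4, Snga×4, sngA×4, snga×4
SsNnGgaa gametes: SNGa×2, SNga×2, SnGa×2, Snga×2, sNGa×2, sNga×2, snGa×2, snga×2
SsnnggAa×SsNnGgaa grid (16·16=256): SSNnGgAa=8 SSNnGgaa=8 SSNnggAa=8 SSNnggaa=8 SSnnGgAa=8 SSnnGgaa=8 SSnnggAa=8 SSnnggaa=8 SsNnGgAa=16 SsNnGgaa=16 SsNnggAa=16 SsNnggaa=16 SsnnGgAa=16 SsnnGgaa=16 SsnnggAa=16 Ssnnggaa=16 ssNnGgAa=8 ssNnGgaa=8 ssNnggAa=8 ssNnggaa=8 ssnnGgAa=8 ssnnGgaa=8 ssnnggAa=8 ssnnggaa=8
SsNnggAa hits 16/256; gcd=16; 16÷16/256÷16 = 1/16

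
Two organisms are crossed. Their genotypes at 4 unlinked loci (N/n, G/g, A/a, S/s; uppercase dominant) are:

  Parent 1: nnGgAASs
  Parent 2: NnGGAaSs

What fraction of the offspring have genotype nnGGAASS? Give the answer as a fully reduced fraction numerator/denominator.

P(nnGGAASS) = 1/32

nnGgAASs gametes: nGAS×4, nGAs×4, ngAS×4, ngAs×4
NnGGAaSs gametes: NGAS×2, NGAs×2, NGaS×2, NGas×2, nGAS×2, nGAs×2, nGaS×2, nGas×2
nnGgAASs×NnGGAaSs grid (16·16=256): NnGGAASS=8 NnGGAASs=16 NnGGAAss=8 NnGGAaSS=8 NnGGAaSs=16 NnGGAass=8 NnGgAASS=8 NnGgAASs=16 NnGgAAss=8 NnGgAaSS=8 NnGgAaSs=16 NnGgAass=8 nnGGAASS=8 nnGGAASs=16 nnGGAAss=8 nnGGAaSS=8 nnGGAaSs=16 nnGGAass=8 nnGgAASS=8 nnGgAASs=16 nnGgAAss=8 nnGgAaSS=8 nnGgAaSs=16 nnGgAass=8
nnGGAASS hits 8/256; gcd=8; 8÷8/256÷8 = 1/32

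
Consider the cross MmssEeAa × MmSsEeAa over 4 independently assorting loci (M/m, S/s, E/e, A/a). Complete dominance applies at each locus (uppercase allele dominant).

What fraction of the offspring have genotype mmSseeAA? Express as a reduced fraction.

MmssEeAa gametes: MsEA×2, MsEa×2, MseA×2, Msea×2, msEA×2, msEa×2, mseA×2, msea×2
MmSsEeAa gametes: MSEA×1, MSEa×1, MSeA×1, MSea×1, MsEA×1, MsEa×1, MseA×1, Msea×1, mSEA×1, mSEa×1, mSeA×1, mSea×1, msEA×1, msEa×1, mseA×1, msea×1
MmssEeAa×MmSsEeAa grid (16·16=256): MMSsEEAA=2 MMSsEEAa=4 MMSsEEaa=2 MMSsEeAA=4 MMSsEeAa=8 MMSsEeaa=4 MMSseeAA=2 MMSseeAa=4 MMSseeaa=2 MMssEEAA=2 MMssEEAa=4 MMssEEaa=2 MMssEeAA=4 MMssEeAa=8 MMssEeaa=4 MMsseeAA=2 MMsseeAa=4 MMsseeaa=2 MmSsEEAA=4 MmSsEEAa=8 MmSsEEaa=4 MmSsEeAA=8 MmSsEeAa=16 MmSsEeaa=8 MmSseeAA=4 MmSseeAa=8 MmSseeaa=4 MmssEEAA=4 MmssEEAa=8 MmssEEaa=4 MmssEeAA=8 MmssEeAa=16 MmssEeaa=8 MmsseeAA=4 MmsseeAa=8 Mmsseeaa=4 mmSsEEAA=2 mmSsEEAa=4 mmSsEEaa=2 mmSsEeAA=4 mmSsEeAa=8 mmSsEeaa=4 mmSseeAA=2 mmSseeAa=4 mmSseeaa=2 mmssEEAA=2 mmssEEAa=4 mmssEEaa=2 mmssEeAA=4 mmssEeAa=8 mmssEeaa=4 mmsseeAA=2 mmsseeAa=4 mmsseeaa=2
mmSseeAA hits 2/256; gcd=2; 2÷2/256÷2 = 1/128

P(mmSseeAA) = 1/128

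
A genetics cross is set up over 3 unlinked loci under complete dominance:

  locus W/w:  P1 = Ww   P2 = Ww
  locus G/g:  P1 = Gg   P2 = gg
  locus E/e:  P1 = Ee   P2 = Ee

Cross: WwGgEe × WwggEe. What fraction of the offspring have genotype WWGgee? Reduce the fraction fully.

WwGgEe gametes: WGE×1, WGe×1, WgE×1, Wge×1, wGE×1, wGe×1, wgE×1, wge×1
WwggEe gametes: WgE×2, Wge×2, wgE×2, wge×2
WwGgEe×WwggEe grid (8·8=64): WWGgEE=2 WWGgEe=4 WWGgee=2 WWggEE=2 WWggEe=4 WWggee=2 WwGgEE=4 WwGgEe=8 WwGgee=4 WwggEE=4 WwggEe=8 Wwggee=4 wwGgEE=2 wwGgEe=4 wwGgee=2 wwggEE=2 wwggEe=4 wwggee=2
WWGgee hits 2/64; gcd=2; 2÷2/64÷2 = 1/32

P(WWGgee) = 1/32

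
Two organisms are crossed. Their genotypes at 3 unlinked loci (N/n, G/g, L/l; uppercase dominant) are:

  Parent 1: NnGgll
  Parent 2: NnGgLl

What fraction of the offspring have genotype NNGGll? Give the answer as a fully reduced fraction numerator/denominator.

P(NNGGll) = 1/32

NnGgll gametes: NGl×2, Ngl×2, nGl×2, ngl×2
NnGgLl gametes: NGL×1, NGl×1, NgL×1, Ngl×1, nGL×1, nGl×1, ngL×1, ngl×1
NnGgll×NnGgLl grid (8·8=64): NNGGLl=2 NNGGll=2 NNGgLl=4 NNGgll=4 NNggLl=2 NNggll=2 NnGGLl=4 NnGGll=4 NnGgLl=8 NnGgll=8 NnggLl=4 Nnggll=4 nnGGLl=2 nnGGll=2 nnGgLl=4 nnGgll=4 nnggLl=2 nnggll=2
NNGGll hits 2/64; gcd=2; 2÷2/64÷2 = 1/32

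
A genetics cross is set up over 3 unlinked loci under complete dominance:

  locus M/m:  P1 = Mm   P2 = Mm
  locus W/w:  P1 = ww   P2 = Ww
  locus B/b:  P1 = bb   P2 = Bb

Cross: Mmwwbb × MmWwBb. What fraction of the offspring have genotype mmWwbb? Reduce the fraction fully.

P(mmWwbb) = 1/16

Mmwwbb gametes: Mwb×4, mwb×4
MmWwBb gametes: MWB×1, MWb×1, MwB×1, Mwb×1, mWB×1, mWb×1, mwB×1, mwb×1
Mmwwbb×MmWwBb grid (8·8=64): MMWwBb=4 MMWwbb=4 MMwwBb=4 MMwwbb=4 MmWwBb=8 MmWwbb=8 MmwwBb=8 Mmwwbb=8 mmWwBb=4 mmWwbb=4 mmwwBb=4 mmwwbb=4
mmWwbb hits 4/64; gcd=4; 4÷4/64÷4 = 1/16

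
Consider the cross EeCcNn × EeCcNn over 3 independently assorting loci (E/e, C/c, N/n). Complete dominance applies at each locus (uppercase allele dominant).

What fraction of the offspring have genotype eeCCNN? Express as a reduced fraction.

EeCcNn gametes: ECN×1, ECn×1, EcN×1, Ecn×1, eCN×1, eCn×1, ecN×1, ecn×1
EeCcNn gametes: ECN×1, ECn×1, EcN×1, Ecn×1, eCN×1, eCn×1, ecN×1, ecn×1
EeCcNn×EeCcNn grid (8·8=64): EECCNN=1 EECCNn=2 EECCnn=1 EECcNN=2 EECcNn=4 EECcnn=2 EEccNN=1 EEccNn=2 EEccnn=1 EeCCNN=2 EeCCNn=4 EeCCnn=2 EeCcNN=4 EeCcNn=8 EeCcnn=4 EeccNN=2 EeccNn=4 Eeccnn=2 eeCCNN=1 eeCCNn=2 eeCCnn=1 eeCcNN=2 eeCcNn=4 eeCcnn=2 eeccNN=1 eeccNn=2 eeccnn=1
eeCCNN hits 1/64; gcd=1; 1÷1/64÷1 = 1/64

P(eeCCNN) = 1/64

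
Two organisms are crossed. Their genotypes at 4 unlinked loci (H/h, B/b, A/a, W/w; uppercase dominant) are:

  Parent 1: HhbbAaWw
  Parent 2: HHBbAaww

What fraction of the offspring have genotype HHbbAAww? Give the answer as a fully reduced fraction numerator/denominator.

P(HHbbAAww) = 1/32

HhbbAaWw gametes: HbAW×2, HbAw×2, HbaW×2, Hbaw×2, hbAW×2, hbAw×2, hbaW×2, hbaw×2
HHBbAaww gametes: HBAw×4, HBaw×4, HbAw×4, Hbaw×4
HhbbAaWw×HHBbAaww grid (16·16=256): HHBbAAWw=8 HHBbAAww=8 HHBbAaWw=16 HHBbAaww=16 HHBbaaWw=8 HHBbaaww=8 HHbbAAWw=8 HHbbAAww=8 HHbbAaWw=16 HHbbAaww=16 HHbbaaWw=8 HHbbaaww=8 HhBbAAWw=8 HhBbAAww=8 HhBbAaWw=16 HhBbAaww=16 HhBbaaWw=8 HhBbaaww=8 HhbbAAWw=8 HhbbAAww=8 HhbbAaWw=16 HhbbAaww=16 HhbbaaWw=8 Hhbbaaww=8
HHbbAAww hits 8/256; gcd=8; 8÷8/256÷8 = 1/32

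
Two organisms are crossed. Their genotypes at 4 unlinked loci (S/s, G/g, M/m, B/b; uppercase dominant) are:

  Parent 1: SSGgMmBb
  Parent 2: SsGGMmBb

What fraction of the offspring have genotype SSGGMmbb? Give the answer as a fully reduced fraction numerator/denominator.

P(SSGGMmbb) = 1/32

SSGgMmBb gametes: SGMB×2, SGMb×2, SGmB×2, SGmb×2, SgMB×2, SgMb×2, SgmB×2, Sgmb×2
SsGGMmBb gametes: SGMB×2, SGMb×2, SGmB×2, SGmb×2, sGMB×2, sGMb×2, sGmB×2, sGmb×2
SSGgMmBb×SsGGMmBb grid (16·16=256): SSGGMMBB=4 SSGGMMBb=8 SSGGMMbb=4 SSGGMmBB=8 SSGGMmBb=16 SSGGMmbb=8 SSGGmmBB=4 SSGGmmBb=8 SSGGmmbb=4 SSGgMMBB=4 SSGgMMBb=8 SSGgMMbb=4 SSGgMmBB=8 SSGgMmBb=16 SSGgMmbb=8 SSGgmmBB=4 SSGgmmBb=8 SSGgmmbb=4 SsGGMMBB=4 SsGGMMBb=8 SsGGMMbb=4 SsGGMmBB=8 SsGGMmBb=16 SsGGMmbb=8 SsGGmmBB=4 SsGGmmBb=8 SsGGmmbb=4 SsGgMMBB=4 SsGgMMBb=8 SsGgMMbb=4 SsGgMmBB=8 SsGgMmBb=16 SsGgMmbb=8 SsGgmmBB=4 SsGgmmBb=8 SsGgmmbb=4
SSGGMmbb hits 8/256; gcd=8; 8÷8/256÷8 = 1/32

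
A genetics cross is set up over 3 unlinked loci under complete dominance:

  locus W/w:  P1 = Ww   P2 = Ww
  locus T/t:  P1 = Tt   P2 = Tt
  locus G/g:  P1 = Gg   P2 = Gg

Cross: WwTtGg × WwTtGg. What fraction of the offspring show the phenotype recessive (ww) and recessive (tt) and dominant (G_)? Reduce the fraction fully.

P(ww tt G_) = 3/64

WwTtGg gametes: WTG×1, WTg×1, WtG×1, Wtg×1, wTG×1, wTg×1, wtG×1, wtg×1
WwTtGg gametes: WTG×1, WTg×1, WtG×1, Wtg×1, wTG×1, wTg×1, wtG×1, wtg×1
WwTtGg×WwTtGg grid (8·8=64): WWTTGG=1 WWTTGg=2 WWTTgg=1 WWTtGG=2 WWTtGg=4 WWTtgg=2 WWttGG=1 WWttGg=2 WWttgg=1 WwTTGG=2 WwTTGg=4 WwTTgg=2 WwTtGG=4 WwTtGg=8 WwTtgg=4 WwttGG=2 WwttGg=4 Wwttgg=2 wwTTGG=1 wwTTGg=2 wwTTgg=1 wwTtGG=2 wwTtGg=4 wwTtgg=2 wwttGG=1 wwttGg=2 wwttgg=1
ww tt G_ hits 3/64; gcd=1; 3÷1/64÷1 = 3/64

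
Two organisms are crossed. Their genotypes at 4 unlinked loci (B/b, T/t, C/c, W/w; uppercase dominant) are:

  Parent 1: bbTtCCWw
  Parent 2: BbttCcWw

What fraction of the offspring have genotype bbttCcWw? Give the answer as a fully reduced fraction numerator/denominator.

P(bbttCcWw) = 1/16

bbTtCCWw gametes: bTCW×4, bTCw×4, btCW×4, btCw×4
BbttCcWw gametes: BtCW×2, BtCw×2, BtcW×2, Btcw×2, btCW×2, btCw×2, btcW×2, btcw×2
bbTtCCWw×BbttCcWw grid (16·16=256): BbTtCCWW=8 BbTtCCWw=16 BbTtCCww=8 BbTtCcWW=8 BbTtCcWw=16 BbTtCcww=8 BbttCCWW=8 BbttCCWw=16 BbttCCww=8 BbttCcWW=8 BbttCcWw=16 BbttCcww=8 bbTtCCWW=8 bbTtCCWw=16 bbTtCCww=8 bbTtCcWW=8 bbTtCcWw=16 bbTtCcww=8 bbttCCWW=8 bbttCCWw=16 bbttCCww=8 bbttCcWW=8 bbttCcWw=16 bbttCcww=8
bbttCcWw hits 16/256; gcd=16; 16÷16/256÷16 = 1/16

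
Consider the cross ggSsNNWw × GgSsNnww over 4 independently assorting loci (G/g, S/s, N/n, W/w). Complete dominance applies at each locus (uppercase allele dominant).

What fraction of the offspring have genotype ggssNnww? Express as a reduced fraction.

ggSsNNWw gametes: gSNW×4, gSNw×4, gsNW×4, gsNw×4
GgSsNnww gametes: GSNw×2, GSnw×2, GsNw×2, Gsnw×2, gSNw×2, gSnw×2, gsNw×2, gsnw×2
ggSsNNWw×GgSsNnww grid (16·16=256): GgSSNNWw=8 GgSSNNww=8 GgSSNnWw=8 GgSSNnww=8 GgSsNNWw=16 GgSsNNww=16 GgSsNnWw=16 GgSsNnww=16 GgssNNWw=8 GgssNNww=8 GgssNnWw=8 GgssNnww=8 ggSSNNWw=8 ggSSNNww=8 ggSSNnWw=8 ggSSNnww=8 ggSsNNWw=16 ggSsNNww=16 ggSsNnWw=16 ggSsNnww=16 ggssNNWw=8 ggssNNww=8 ggssNnWw=8 ggssNnww=8
ggssNnww hits 8/256; gcd=8; 8÷8/256÷8 = 1/32

P(ggssNnww) = 1/32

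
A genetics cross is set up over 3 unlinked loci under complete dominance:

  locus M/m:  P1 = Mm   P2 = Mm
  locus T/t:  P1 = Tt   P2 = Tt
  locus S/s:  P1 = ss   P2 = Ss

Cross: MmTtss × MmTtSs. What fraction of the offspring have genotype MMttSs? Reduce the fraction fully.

P(MMttSs) = 1/32

MmTtss gametes: MTs×2, Mts×2, mTs×2, mts×2
MmTtSs gametes: MTS×1, MTs×1, MtS×1, Mts×1, mTS×1, mTs×1, mtS×1, mts×1
MmTtss×MmTtSs grid (8·8=64): MMTTSs=2 MMTTss=2 MMTtSs=4 MMTtss=4 MMttSs=2 MMttss=2 MmTTSs=4 MmTTss=4 MmTtSs=8 MmTtss=8 MmttSs=4 Mmttss=4 mmTTSs=2 mmTTss=2 mmTtSs=4 mmTtss=4 mmttSs=2 mmttss=2
MMttSs hits 2/64; gcd=2; 2÷2/64÷2 = 1/32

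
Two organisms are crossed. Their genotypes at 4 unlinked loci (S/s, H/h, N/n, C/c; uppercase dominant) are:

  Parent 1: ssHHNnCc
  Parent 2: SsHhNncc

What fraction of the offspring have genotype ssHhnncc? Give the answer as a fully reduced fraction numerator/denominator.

P(ssHhnncc) = 1/32

ssHHNnCc gametes: sHNC×4, sHNc×4, sHnC×4, sHnc×4
SsHhNncc gametes: SHNc×2, SHnc×2, ShNc×2, Shnc×2, sHNc×2, sHnc×2, shNc×2, shnc×2
ssHHNnCc×SsHhNncc grid (16·16=256): SsHHNNCc=8 SsHHNNcc=8 SsHHNnCc=16 SsHHNncc=16 SsHHnnCc=8 SsHHnncc=8 SsHhNNCc=8 SsHhNNcc=8 SsHhNnCc=16 SsHhNncc=16 SsHhnnCc=8 SsHhnncc=8 ssHHNNCc=8 ssHHNNcc=8 ssHHNnCc=16 ssHHNncc=16 ssHHnnCc=8 ssHHnncc=8 ssHhNNCc=8 ssHhNNcc=8 ssHhNnCc=16 ssHhNncc=16 ssHhnnCc=8 ssHhnncc=8
ssHhnncc hits 8/256; gcd=8; 8÷8/256÷8 = 1/32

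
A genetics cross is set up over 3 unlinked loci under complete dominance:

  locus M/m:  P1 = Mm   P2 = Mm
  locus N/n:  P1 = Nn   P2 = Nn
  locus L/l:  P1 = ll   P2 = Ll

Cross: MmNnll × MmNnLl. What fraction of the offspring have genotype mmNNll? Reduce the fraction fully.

P(mmNNll) = 1/32

MmNnll gametes: MNl×2, Mnl×2, mNl×2, mnl×2
MmNnLl gametes: MNL×1, MNl×1, MnL×1, Mnl×1, mNL×1, mNl×1, mnL×1, mnl×1
MmNnll×MmNnLl grid (8·8=64): MMNNLl=2 MMNNll=2 MMNnLl=4 MMNnll=4 MMnnLl=2 MMnnll=2 MmNNLl=4 MmNNll=4 MmNnLl=8 MmNnll=8 MmnnLl=4 Mmnnll=4 mmNNLl=2 mmNNll=2 mmNnLl=4 mmNnll=4 mmnnLl=2 mmnnll=2
mmNNll hits 2/64; gcd=2; 2÷2/64÷2 = 1/32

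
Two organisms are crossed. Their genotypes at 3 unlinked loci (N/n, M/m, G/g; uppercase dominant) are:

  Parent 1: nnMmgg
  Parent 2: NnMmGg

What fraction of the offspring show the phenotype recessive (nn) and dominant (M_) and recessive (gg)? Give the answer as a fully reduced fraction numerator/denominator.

P(nn M_ gg) = 3/16

nnMmgg gametes: nMg×4, nmg×4
NnMmGg gametes: NMG×1, NMg×1, NmG×1, Nmg×1, nMG×1, nMg×1, nmG×1, nmg×1
nnMmgg×NnMmGg grid (8·8=64): NnMMGg=4 NnMMgg=4 NnMmGg=8 NnMmgg=8 NnmmGg=4 Nnmmgg=4 nnMMGg=4 nnMMgg=4 nnMmGg=8 nnMmgg=8 nnmmGg=4 nnmmgg=4
nn M_ gg hits 12/64; gcd=4; 12÷4/64÷4 = 3/16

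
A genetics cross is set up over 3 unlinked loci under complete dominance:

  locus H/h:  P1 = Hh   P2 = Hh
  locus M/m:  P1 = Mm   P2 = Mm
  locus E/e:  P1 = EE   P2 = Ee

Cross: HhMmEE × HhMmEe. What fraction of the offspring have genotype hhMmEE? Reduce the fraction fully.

P(hhMmEE) = 1/16

HhMmEE gametes: HME×2, HmE×2, hME×2, hmE×2
HhMmEe gametes: HME×1, HMe×1, HmE×1, Hme×1, hME×1, hMe×1, hmE×1, hme×1
HhMmEE×HhMmEe grid (8·8=64): HHMMEE=2 HHMMEe=2 HHMmEE=4 HHMmEe=4 HHmmEE=2 HHmmEe=2 HhMMEE=4 HhMMEe=4 HhMmEE=8 HhMmEe=8 HhmmEE=4 HhmmEe=4 hhMMEE=2 hhMMEe=2 hhMmEE=4 hhMmEe=4 hhmmEE=2 hhmmEe=2
hhMmEE hits 4/64; gcd=4; 4÷4/64÷4 = 1/16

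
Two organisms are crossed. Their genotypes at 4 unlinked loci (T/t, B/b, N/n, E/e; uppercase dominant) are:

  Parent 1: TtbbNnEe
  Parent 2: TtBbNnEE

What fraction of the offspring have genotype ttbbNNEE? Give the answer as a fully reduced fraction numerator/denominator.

TtbbNnEe gametes: TbNE×2, TbNe×2, TbnE×2, Tbne×2, tbNE×2, tbNe×2, tbnE×2, tbne×2
TtBbNnEE gametes: TBNE×2, TBnE×2, TbNE×2, TbnE×2, tBNE×2, tBnE×2, tbNE×2, tbnE×2
TtbbNnEe×TtBbNnEE grid (16·16=256): TTBbNNEE=4 TTBbNNEe=4 TTBbNnEE=8 TTBbNnEe=8 TTBbnnEE=4 TTBbnnEe=4 TTbbNNEE=4 TTbbNNEe=4 TTbbNnEE=8 TTbbNnEe=8 TTbbnnEE=4 TTbbnnEe=4 TtBbNNEE=8 TtBbNNEe=8 TtBbNnEE=16 TtBbNnEe=16 TtBbnnEE=8 TtBbnnEe=8 TtbbNNEE=8 TtbbNNEe=8 TtbbNnEE=16 TtbbNnEe=16 TtbbnnEE=8 TtbbnnEe=8 ttBbNNEE=4 ttBbNNEe=4 ttBbNnEE=8 ttBbNnEe=8 ttBbnnEE=4 ttBbnnEe=4 ttbbNNEE=4 ttbbNNEe=4 ttbbNnEE=8 ttbbNnEe=8 ttbbnnEE=4 ttbbnnEe=4
ttbbNNEE hits 4/256; gcd=4; 4÷4/256÷4 = 1/64

P(ttbbNNEE) = 1/64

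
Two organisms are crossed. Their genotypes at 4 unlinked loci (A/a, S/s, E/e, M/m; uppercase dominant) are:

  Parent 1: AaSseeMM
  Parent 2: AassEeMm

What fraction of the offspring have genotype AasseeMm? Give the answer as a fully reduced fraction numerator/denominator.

P(AasseeMm) = 1/16

AaSseeMM gametes: ASeM×4, AseM×4, aSeM×4, aseM×4
AassEeMm gametes: AsEM×2, AsEm×2, AseM×2, Asem×2, asEM×2, asEm×2, aseM×2, asem×2
AaSseeMM×AassEeMm grid (16·16=256): AASsEeMM=8 AASsEeMm=8 AASseeMM=8 AASseeMm=8 AAssEeMM=8 AAssEeMm=8 AAsseeMM=8 AAsseeMm=8 AaSsEeMM=16 AaSsEeMm=16 AaSseeMM=16 AaSseeMm=16 AassEeMM=16 AassEeMm=16 AasseeMM=16 AasseeMm=16 aaSsEeMM=8 aaSsEeMm=8 aaSseeMM=8 aaSseeMm=8 aassEeMM=8 aassEeMm=8 aasseeMM=8 aasseeMm=8
AasseeMm hits 16/256; gcd=16; 16÷16/256÷16 = 1/16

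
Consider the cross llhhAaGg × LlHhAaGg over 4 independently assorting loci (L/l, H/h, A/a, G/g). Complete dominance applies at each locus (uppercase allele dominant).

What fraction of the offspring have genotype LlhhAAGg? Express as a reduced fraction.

llhhAaGg gametes: lhAG×4, lhAg×4, lhaG×4, lhag×4
LlHhAaGg gametes: LHAG×1, LHAg×1, LHaG×1, LHag×1, LhAG×1, LhAg×1, LhaG×1, Lhag×1, lHAG×1, lHAg×1, lHaG×1, lHag×1, lhAG×1, lhAg×1, lhaG×1, lhag×1
llhhAaGg×LlHhAaGg grid (16·16=256): LlHhAAGG=4 LlHhAAGg=8 LlHhAAgg=4 LlHhAaGG=8 LlHhAaGg=16 LlHhAagg=8 LlHhaaGG=4 LlHhaaGg=8 LlHhaagg=4 LlhhAAGG=4 LlhhAAGg=8 LlhhAAgg=4 LlhhAaGG=8 LlhhAaGg=16 LlhhAagg=8 LlhhaaGG=4 LlhhaaGg=8 Llhhaagg=4 llHhAAGG=4 llHhAAGg=8 llHhAAgg=4 llHhAaGG=8 llHhAaGg=16 llHhAagg=8 llHhaaGG=4 llHhaaGg=8 llHhaagg=4 llhhAAGG=4 llhhAAGg=8 llhhAAgg=4 llhhAaGG=8 llhhAaGg=16 llhhAagg=8 llhhaaGG=4 llhhaaGg=8 llhhaagg=4
LlhhAAGg hits 8/256; gcd=8; 8÷8/256÷8 = 1/32

P(LlhhAAGg) = 1/32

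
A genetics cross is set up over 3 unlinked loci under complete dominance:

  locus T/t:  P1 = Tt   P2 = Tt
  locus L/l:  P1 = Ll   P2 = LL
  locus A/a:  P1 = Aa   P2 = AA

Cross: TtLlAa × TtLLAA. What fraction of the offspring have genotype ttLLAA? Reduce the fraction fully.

P(ttLLAA) = 1/16

TtLlAa gametes: TLA×1, TLa×1, TlA×1, Tla×1, tLA×1, tLa×1, tlA×1, tla×1
TtLLAA gametes: TLA×4, tLA×4
TtLlAa×TtLLAA grid (8·8=64): TTLLAA=4 TTLLAa=4 TTLlAA=4 TTLlAa=4 TtLLAA=8 TtLLAa=8 TtLlAA=8 TtLlAa=8 ttLLAA=4 ttLLAa=4 ttLlAA=4 ttLlAa=4
ttLLAA hits 4/64; gcd=4; 4÷4/64÷4 = 1/16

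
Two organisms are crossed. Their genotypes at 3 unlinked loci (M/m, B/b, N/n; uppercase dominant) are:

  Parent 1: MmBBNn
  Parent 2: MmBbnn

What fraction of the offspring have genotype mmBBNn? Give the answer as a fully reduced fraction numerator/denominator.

MmBBNn gametes: MBN×2, MBn×2, mBN×2, mBn×2
MmBbnn gametes: MBn×2, Mbn×2, mBn×2, mbn×2
MmBBNn×MmBbnn grid (8·8=64): MMBBNn=4 MMBBnn=4 MMBbNn=4 MMBbnn=4 MmBBNn=8 MmBBnn=8 MmBbNn=8 MmBbnn=8 mmBBNn=4 mmBBnn=4 mmBbNn=4 mmBbnn=4
mmBBNn hits 4/64; gcd=4; 4÷4/64÷4 = 1/16

P(mmBBNn) = 1/16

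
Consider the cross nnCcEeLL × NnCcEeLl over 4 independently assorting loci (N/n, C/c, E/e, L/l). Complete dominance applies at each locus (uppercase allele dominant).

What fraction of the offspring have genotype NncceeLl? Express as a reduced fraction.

P(NncceeLl) = 1/64

nnCcEeLL gametes: nCEL×4, nCeL×4, ncEL×4, nceL×4
NnCcEeLl gametes: NCEL×1, NCEl×1, NCeL×1, NCel×1, NcEL×1, NcEl×1, NceL×1, Ncel×1, nCEL×1, nCEl×1, nCeL×1, nCel×1, ncEL×1, ncEl×1, nceL×1, ncel×1
nnCcEeLL×NnCcEeLl grid (16·16=256): NnCCEELL=4 NnCCEELl=4 NnCCEeLL=8 NnCCEeLl=8 NnCCeeLL=4 NnCCeeLl=4 NnCcEELL=8 NnCcEELl=8 NnCcEeLL=16 NnCcEeLl=16 NnCceeLL=8 NnCceeLl=8 NnccEELL=4 NnccEELl=4 NnccEeLL=8 NnccEeLl=8 NncceeLL=4 NncceeLl=4 nnCCEELL=4 nnCCEELl=4 nnCCEeLL=8 nnCCEeLl=8 nnCCeeLL=4 nnCCeeLl=4 nnCcEELL=8 nnCcEELl=8 nnCcEeLL=16 nnCcEeLl=16 nnCceeLL=8 nnCceeLl=8 nnccEELL=4 nnccEELl=4 nnccEeLL=8 nnccEeLl=8 nncceeLL=4 nncceeLl=4
NncceeLl hits 4/256; gcd=4; 4÷4/256÷4 = 1/64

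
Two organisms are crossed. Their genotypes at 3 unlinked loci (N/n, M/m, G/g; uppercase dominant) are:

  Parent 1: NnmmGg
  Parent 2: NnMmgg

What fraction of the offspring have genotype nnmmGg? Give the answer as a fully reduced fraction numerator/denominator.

NnmmGg gametes: NmG×2, Nmg×2, nmG×2, nmg×2
NnMmgg gametes: NMg×2, Nmg×2, nMg×2, nmg×2
NnmmGg×NnMmgg grid (8·8=64): NNMmGg=4 NNMmgg=4 NNmmGg=4 NNmmgg=4 NnMmGg=8 NnMmgg=8 NnmmGg=8 Nnmmgg=8 nnMmGg=4 nnMmgg=4 nnmmGg=4 nnmmgg=4
nnmmGg hits 4/64; gcd=4; 4÷4/64÷4 = 1/16

P(nnmmGg) = 1/16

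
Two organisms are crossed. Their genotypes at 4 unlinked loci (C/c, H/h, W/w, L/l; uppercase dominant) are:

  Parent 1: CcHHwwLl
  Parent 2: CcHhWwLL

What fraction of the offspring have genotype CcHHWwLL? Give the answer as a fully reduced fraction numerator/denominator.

P(CcHHWwLL) = 1/16

CcHHwwLl gametes: CHwL×4, CHwl×4, cHwL×4, cHwl×4
CcHhWwLL gametes: CHWL×2, CHwL×2, ChWL×2, ChwL×2, cHWL×2, cHwL×2, chWL×2, chwL×2
CcHHwwLl×CcHhWwLL grid (16·16=256): CCHHWwLL=8 CCHHWwLl=8 CCHHwwLL=8 CCHHwwLl=8 CCHhWwLL=8 CCHhWwLl=8 CCHhwwLL=8 CCHhwwLl=8 CcHHWwLL=16 CcHHWwLl=16 CcHHwwLL=16 CcHHwwLl=16 CcHhWwLL=16 CcHhWwLl=16 CcHhwwLL=16 CcHhwwLl=16 ccHHWwLL=8 ccHHWwLl=8 ccHHwwLL=8 ccHHwwLl=8 ccHhWwLL=8 ccHhWwLl=8 ccHhwwLL=8 ccHhwwLl=8
CcHHWwLL hits 16/256; gcd=16; 16÷16/256÷16 = 1/16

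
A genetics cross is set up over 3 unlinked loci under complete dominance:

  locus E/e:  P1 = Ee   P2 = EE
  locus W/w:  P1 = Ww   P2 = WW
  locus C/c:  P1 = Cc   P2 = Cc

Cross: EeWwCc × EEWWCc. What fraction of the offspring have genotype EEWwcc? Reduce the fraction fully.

EeWwCc gametes: EWC×1, EWc×1, EwC×1, Ewc×1, eWC×1, eWc×1, ewC×1, ewc×1
EEWWCc gametes: EWC×4, EWc×4
EeWwCc×EEWWCc grid (8·8=64): EEWWCC=4 EEWWCc=8 EEWWcc=4 EEWwCC=4 EEWwCc=8 EEWwcc=4 EeWWCC=4 EeWWCc=8 EeWWcc=4 EeWwCC=4 EeWwCc=8 EeWwcc=4
EEWwcc hits 4/64; gcd=4; 4÷4/64÷4 = 1/16

P(EEWwcc) = 1/16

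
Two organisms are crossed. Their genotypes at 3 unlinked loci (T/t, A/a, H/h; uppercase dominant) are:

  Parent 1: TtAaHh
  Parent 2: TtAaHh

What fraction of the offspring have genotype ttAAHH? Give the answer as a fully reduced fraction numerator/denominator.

P(ttAAHH) = 1/64

TtAaHh gametes: TAH×1, TAh×1, TaH×1, Tah×1, tAH×1, tAh×1, taH×1, tah×1
TtAaHh gametes: TAH×1, TAh×1, TaH×1, Tah×1, tAH×1, tAh×1, taH×1, tah×1
TtAaHh×TtAaHh grid (8·8=64): TTAAHH=1 TTAAHh=2 TTAAhh=1 TTAaHH=2 TTAaHh=4 TTAahh=2 TTaaHH=1 TTaaHh=2 TTaahh=1 TtAAHH=2 TtAAHh=4 TtAAhh=2 TtAaHH=4 TtAaHh=8 TtAahh=4 TtaaHH=2 TtaaHh=4 Ttaahh=2 ttAAHH=1 ttAAHh=2 ttAAhh=1 ttAaHH=2 ttAaHh=4 ttAahh=2 ttaaHH=1 ttaaHh=2 ttaahh=1
ttAAHH hits 1/64; gcd=1; 1÷1/64÷1 = 1/64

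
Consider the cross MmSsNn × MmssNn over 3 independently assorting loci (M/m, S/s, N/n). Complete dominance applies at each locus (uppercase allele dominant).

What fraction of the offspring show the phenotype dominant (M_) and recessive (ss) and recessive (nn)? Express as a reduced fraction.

P(M_ ss nn) = 3/32

MmSsNn gametes: MSN×1, MSn×1, MsN×1, Msn×1, mSN×1, mSn×1, msN×1, msn×1
MmssNn gametes: MsN×2, Msn×2, msN×2, msn×2
MmSsNn×MmssNn grid (8·8=64): MMSsNN=2 MMSsNn=4 MMSsnn=2 MMssNN=2 MMssNn=4 MMssnn=2 MmSsNN=4 MmSsNn=8 MmSsnn=4 MmssNN=4 MmssNn=8 Mmssnn=4 mmSsNN=2 mmSsNn=4 mmSsnn=2 mmssNN=2 mmssNn=4 mmssnn=2
M_ ss nn hits 6/64; gcd=2; 6÷2/64÷2 = 3/32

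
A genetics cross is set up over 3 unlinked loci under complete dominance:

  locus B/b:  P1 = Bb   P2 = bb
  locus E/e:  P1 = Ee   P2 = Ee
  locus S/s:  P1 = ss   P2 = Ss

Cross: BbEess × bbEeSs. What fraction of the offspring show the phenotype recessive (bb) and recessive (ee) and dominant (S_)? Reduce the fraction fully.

BbEess gametes: BEs×2, Bes×2, bEs×2, bes×2
bbEeSs gametes: bES×2, bEs×2, beS×2, bes×2
BbEess×bbEeSs grid (8·8=64): BbEESs=4 BbEEss=4 BbEeSs=8 BbEess=8 BbeeSs=4 Bbeess=4 bbEESs=4 bbEEss=4 bbEeSs=8 bbEess=8 bbeeSs=4 bbeess=4
bb ee S_ hits 4/64; gcd=4; 4÷4/64÷4 = 1/16

P(bb ee S_) = 1/16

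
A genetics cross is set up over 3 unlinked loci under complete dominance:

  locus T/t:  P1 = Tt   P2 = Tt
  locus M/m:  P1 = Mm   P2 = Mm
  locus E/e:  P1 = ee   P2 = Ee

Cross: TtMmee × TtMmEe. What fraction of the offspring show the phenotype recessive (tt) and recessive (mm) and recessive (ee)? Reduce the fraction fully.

TtMmee gametes: TMe×2, Tme×2, tMe×2, tme×2
TtMmEe gametes: TME×1, TMe×1, TmE×1, Tme×1, tME×1, tMe×1, tmE×1, tme×1
TtMmee×TtMmEe grid (8·8=64): TTMMEe=2 TTMMee=2 TTMmEe=4 TTMmee=4 TTmmEe=2 TTmmee=2 TtMMEe=4 TtMMee=4 TtMmEe=8 TtMmee=8 TtmmEe=4 Ttmmee=4 ttMMEe=2 ttMMee=2 ttMmEe=4 ttMmee=4 ttmmEe=2 ttmmee=2
tt mm ee hits 2/64; gcd=2; 2÷2/64÷2 = 1/32

P(tt mm ee) = 1/32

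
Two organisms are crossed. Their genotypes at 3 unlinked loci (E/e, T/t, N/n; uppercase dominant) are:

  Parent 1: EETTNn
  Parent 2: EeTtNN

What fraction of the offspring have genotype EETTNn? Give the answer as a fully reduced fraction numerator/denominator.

EETTNn gametes: ETN×4, ETn×4
EeTtNN gametes: ETN×2, EtN×2, eTN×2, etN×2
EETTNn×EeTtNN grid (8·8=64): EETTNN=8 EETTNn=8 EETtNN=8 EETtNn=8 EeTTNN=8 EeTTNn=8 EeTtNN=8 EeTtNn=8
EETTNn hits 8/64; gcd=8; 8÷8/64÷8 = 1/8

P(EETTNn) = 1/8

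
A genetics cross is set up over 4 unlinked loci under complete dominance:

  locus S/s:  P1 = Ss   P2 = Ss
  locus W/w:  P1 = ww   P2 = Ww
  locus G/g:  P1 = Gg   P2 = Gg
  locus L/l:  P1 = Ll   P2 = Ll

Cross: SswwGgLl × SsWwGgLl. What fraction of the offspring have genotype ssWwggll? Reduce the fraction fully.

SswwGgLl gametes: SwGL×2, SwGl×2, SwgL×2, Swgl×2, swGL×2, swGl×2, swgL×2, swgl×2
SsWwGgLl gametes: SWGL×1, SWGl×1, SWgL×1, SWgl×1, SwGL×1, SwGl×1, SwgL×1, Swgl×1, sWGL×1, sWGl×1, sWgL×1, sWgl×1, swGL×1, swGl×1, swgL×1, swgl×1
SswwGgLl×SsWwGgLl grid (16·16=256): SSWwGGLL=2 SSWwGGLl=4 SSWwGGll=2 SSWwGgLL=4 SSWwGgLl=8 SSWwGgll=4 SSWwggLL=2 SSWwggLl=4 SSWwggll=2 SSwwGGLL=2 SSwwGGLl=4 SSwwGGll=2 SSwwGgLL=4 SSwwGgLl=8 SSwwGgll=4 SSwwggLL=2 SSwwggLl=4 SSwwggll=2 SsWwGGLL=4 SsWwGGLl=8 SsWwGGll=4 SsWwGgLL=8 SsWwGgLl=16 SsWwGgll=8 SsWwggLL=4 SsWwggLl=8 SsWwggll=4 SswwGGLL=4 SswwGGLl=8 SswwGGll=4 SswwGgLL=8 SswwGgLl=16 SswwGgll=8 SswwggLL=4 SswwggLl=8 Sswwggll=4 ssWwGGLL=2 ssWwGGLl=4 ssWwGGll=2 ssWwGgLL=4 ssWwGgLl=8 ssWwGgll=4 ssWwggLL=2 ssWwggLl=4 ssWwggll=2 sswwGGLL=2 sswwGGLl=4 sswwGGll=2 sswwGgLL=4 sswwGgLl=8 sswwGgll=4 sswwggLL=2 sswwggLl=4 sswwggll=2
ssWwggll hits 2/256; gcd=2; 2÷2/256÷2 = 1/128

P(ssWwggll) = 1/128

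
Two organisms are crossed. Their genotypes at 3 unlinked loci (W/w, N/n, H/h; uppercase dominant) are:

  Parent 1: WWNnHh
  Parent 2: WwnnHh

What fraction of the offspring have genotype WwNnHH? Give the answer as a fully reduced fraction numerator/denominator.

WWNnHh gametes: WNH×2, WNh×2, WnH×2, Wnh×2
WwnnHh gametes: WnH×2, Wnh×2, wnH×2, wnh×2
WWNnHh×WwnnHh grid (8·8=64): WWNnHH=4 WWNnHh=8 WWNnhh=4 WWnnHH=4 WWnnHh=8 WWnnhh=4 WwNnHH=4 WwNnHh=8 WwNnhh=4 WwnnHH=4 WwnnHh=8 Wwnnhh=4
WwNnHH hits 4/64; gcd=4; 4÷4/64÷4 = 1/16

P(WwNnHH) = 1/16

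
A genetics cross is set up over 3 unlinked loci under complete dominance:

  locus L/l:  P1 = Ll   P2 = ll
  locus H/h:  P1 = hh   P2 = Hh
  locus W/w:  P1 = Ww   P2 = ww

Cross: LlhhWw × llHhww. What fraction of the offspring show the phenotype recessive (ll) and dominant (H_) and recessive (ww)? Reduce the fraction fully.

P(ll H_ ww) = 1/8

LlhhWw gametes: LhW×2, Lhw×2, lhW×2, lhw×2
llHhww gametes: lHw×4, lhw×4
LlhhWw×llHhww grid (8·8=64): LlHhWw=8 LlHhww=8 LlhhWw=8 Llhhww=8 llHhWw=8 llHhww=8 llhhWw=8 llhhww=8
ll H_ ww hits 8/64; gcd=8; 8÷8/64÷8 = 1/8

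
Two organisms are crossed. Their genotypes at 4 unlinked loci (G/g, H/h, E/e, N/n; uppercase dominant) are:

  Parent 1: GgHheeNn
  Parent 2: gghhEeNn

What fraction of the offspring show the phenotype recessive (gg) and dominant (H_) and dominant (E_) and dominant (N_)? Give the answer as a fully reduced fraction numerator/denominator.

GgHheeNn gametes: GHeN×2, GHen×2, GheN×2, Ghen×2, gHeN×2, gHen×2, gheN×2, ghen×2
gghhEeNn gametes: ghEN×4, ghEn×4, gheN×4, ghen×4
GgHheeNn×gghhEeNn grid (16·16=256): GgHhEeNN=8 GgHhEeNn=16 GgHhEenn=8 GgHheeNN=8 GgHheeNn=16 GgHheenn=8 GghhEeNN=8 GghhEeNn=16 GghhEenn=8 GghheeNN=8 GghheeNn=16 Gghheenn=8 ggHhEeNN=8 ggHhEeNn=16 ggHhEenn=8 ggHheeNN=8 ggHheeNn=16 ggHheenn=8 gghhEeNN=8 gghhEeNn=16 gghhEenn=8 gghheeNN=8 gghheeNn=16 gghheenn=8
gg H_ E_ N_ hits 24/256; gcd=8; 24÷8/256÷8 = 3/32

P(gg H_ E_ N_) = 3/32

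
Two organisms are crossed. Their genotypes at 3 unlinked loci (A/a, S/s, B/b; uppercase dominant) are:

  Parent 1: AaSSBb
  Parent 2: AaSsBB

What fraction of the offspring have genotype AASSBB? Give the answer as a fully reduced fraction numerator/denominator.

AaSSBb gametes: ASB×2, ASb×2, aSB×2, aSb×2
AaSsBB gametes: ASB×2, AsB×2, aSB×2, asB×2
AaSSBb×AaSsBB grid (8·8=64): AASSBB=4 AASSBb=4 AASsBB=4 AASsBb=4 AaSSBB=8 AaSSBb=8 AaSsBB=8 AaSsBb=8 aaSSBB=4 aaSSBb=4 aaSsBB=4 aaSsBb=4
AASSBB hits 4/64; gcd=4; 4÷4/64÷4 = 1/16

P(AASSBB) = 1/16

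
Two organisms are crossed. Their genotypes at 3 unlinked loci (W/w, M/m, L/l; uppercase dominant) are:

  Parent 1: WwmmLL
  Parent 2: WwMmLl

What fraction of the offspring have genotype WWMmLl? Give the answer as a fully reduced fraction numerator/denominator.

WwmmLL gametes: WmL×4, wmL×4
WwMmLl gametes: WML×1, WMl×1, WmL×1, Wml×1, wML×1, wMl×1, wmL×1, wml×1
WwmmLL×WwMmLl grid (8·8=64): WWMmLL=4 WWMmLl=4 WWmmLL=4 WWmmLl=4 WwMmLL=8 WwMmLl=8 WwmmLL=8 WwmmLl=8 wwMmLL=4 wwMmLl=4 wwmmLL=4 wwmmLl=4
WWMmLl hits 4/64; gcd=4; 4÷4/64÷4 = 1/16

P(WWMmLl) = 1/16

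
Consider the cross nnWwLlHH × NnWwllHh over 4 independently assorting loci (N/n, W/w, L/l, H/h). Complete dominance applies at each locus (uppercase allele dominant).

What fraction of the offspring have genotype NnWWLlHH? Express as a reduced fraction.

nnWwLlHH gametes: nWLH×4, nWlH×4, nwLH×4, nwlH×4
NnWwllHh gametes: NWlH×2, NWlh×2, NwlH×2, Nwlh×2, nWlH×2, nWlh×2, nwlH×2, nwlh×2
nnWwLlHH×NnWwllHh grid (16·16=256): NnWWLlHH=8 NnWWLlHh=8 NnWWllHH=8 NnWWllHh=8 NnWwLlHH=16 NnWwLlHh=16 NnWwllHH=16 NnWwllHh=16 NnwwLlHH=8 NnwwLlHh=8 NnwwllHH=8 NnwwllHh=8 nnWWLlHH=8 nnWWLlHh=8 nnWWllHH=8 nnWWllHh=8 nnWwLlHH=16 nnWwLlHh=16 nnWwllHH=16 nnWwllHh=16 nnwwLlHH=8 nnwwLlHh=8 nnwwllHH=8 nnwwllHh=8
NnWWLlHH hits 8/256; gcd=8; 8÷8/256÷8 = 1/32

P(NnWWLlHH) = 1/32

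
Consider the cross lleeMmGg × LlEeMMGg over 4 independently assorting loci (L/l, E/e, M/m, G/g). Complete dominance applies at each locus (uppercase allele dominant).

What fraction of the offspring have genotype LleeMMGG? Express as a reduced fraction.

P(LleeMMGG) = 1/32

lleeMmGg gametes: leMG×4, leMg×4, lemG×4, lemg×4
LlEeMMGg gametes: LEMG×2, LEMg×2, LeMG×2, LeMg×2, lEMG×2, lEMg×2, leMG×2, leMg×2
lleeMmGg×LlEeMMGg grid (16·16=256): LlEeMMGG=8 LlEeMMGg=16 LlEeMMgg=8 LlEeMmGG=8 LlEeMmGg=16 LlEeMmgg=8 LleeMMGG=8 LleeMMGg=16 LleeMMgg=8 LleeMmGG=8 LleeMmGg=16 LleeMmgg=8 llEeMMGG=8 llEeMMGg=16 llEeMMgg=8 llEeMmGG=8 llEeMmGg=16 llEeMmgg=8 lleeMMGG=8 lleeMMGg=16 lleeMMgg=8 lleeMmGG=8 lleeMmGg=16 lleeMmgg=8
LleeMMGG hits 8/256; gcd=8; 8÷8/256÷8 = 1/32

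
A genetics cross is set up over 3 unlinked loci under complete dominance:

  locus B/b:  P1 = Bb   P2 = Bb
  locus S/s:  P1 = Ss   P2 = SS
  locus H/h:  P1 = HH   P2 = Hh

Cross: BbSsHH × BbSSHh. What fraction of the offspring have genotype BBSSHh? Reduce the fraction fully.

BbSsHH gametes: BSH×2, BsH×2, bSH×2, bsH×2
BbSSHh gametes: BSH×2, BSh×2, bSH×2, bSh×2
BbSsHH×BbSSHh grid (8·8=64): BBSSHH=4 BBSSHh=4 BBSsHH=4 BBSsHh=4 BbSSHH=8 BbSSHh=8 BbSsHH=8 BbSsHh=8 bbSSHH=4 bbSSHh=4 bbSsHH=4 bbSsHh=4
BBSSHh hits 4/64; gcd=4; 4÷4/64÷4 = 1/16

P(BBSSHh) = 1/16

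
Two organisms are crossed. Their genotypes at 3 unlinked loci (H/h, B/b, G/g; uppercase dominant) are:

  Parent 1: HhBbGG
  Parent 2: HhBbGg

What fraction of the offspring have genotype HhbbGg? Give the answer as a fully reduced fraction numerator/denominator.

HhBbGG gametes: HBG×2, HbG×2, hBG×2, hbG×2
HhBbGg gametes: HBG×1, HBg×1, HbG×1, Hbg×1, hBG×1, hBg×1, hbG×1, hbg×1
HhBbGG×HhBbGg grid (8·8=64): HHBBGG=2 HHBBGg=2 HHBbGG=4 HHBbGg=4 HHbbGG=2 HHbbGg=2 HhBBGG=4 HhBBGg=4 HhBbGG=8 HhBbGg=8 HhbbGG=4 HhbbGg=4 hhBBGG=2 hhBBGg=2 hhBbGG=4 hhBbGg=4 hhbbGG=2 hhbbGg=2
HhbbGg hits 4/64; gcd=4; 4÷4/64÷4 = 1/16

P(HhbbGg) = 1/16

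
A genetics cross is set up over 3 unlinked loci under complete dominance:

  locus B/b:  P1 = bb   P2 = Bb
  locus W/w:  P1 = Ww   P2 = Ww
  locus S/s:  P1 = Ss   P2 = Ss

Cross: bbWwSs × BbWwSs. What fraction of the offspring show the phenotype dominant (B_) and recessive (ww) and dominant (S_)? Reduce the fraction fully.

bbWwSs gametes: bWS×2, bWs×2, bwS×2, bws×2
BbWwSs gametes: BWS×1, BWs×1, BwS×1, Bws×1, bWS×1, bWs×1, bwS×1, bws×1
bbWwSs×BbWwSs grid (8·8=64): BbWWSS=2 BbWWSs=4 BbWWss=2 BbWwSS=4 BbWwSs=8 BbWwss=4 BbwwSS=2 BbwwSs=4 Bbwwss=2 bbWWSS=2 bbWWSs=4 bbWWss=2 bbWwSS=4 bbWwSs=8 bbWwss=4 bbwwSS=2 bbwwSs=4 bbwwss=2
B_ ww S_ hits 6/64; gcd=2; 6÷2/64÷2 = 3/32

P(B_ ww S_) = 3/32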